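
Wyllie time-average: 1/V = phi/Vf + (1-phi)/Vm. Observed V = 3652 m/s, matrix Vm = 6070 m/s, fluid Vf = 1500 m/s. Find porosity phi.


1/V - 1/Vm = 1/3652 - 1/6070 = 0.00010908
1/Vf - 1/Vm = 1/1500 - 1/6070 = 0.00050192
phi = 0.00010908 / 0.00050192 = 0.2173

0.2173


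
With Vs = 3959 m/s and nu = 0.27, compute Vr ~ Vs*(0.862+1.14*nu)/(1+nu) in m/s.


Numerator factor = 0.862 + 1.14*0.27 = 1.1698
Denominator = 1 + 0.27 = 1.27
Vr = 3959 * 1.1698 / 1.27 = 3646.64 m/s

3646.64


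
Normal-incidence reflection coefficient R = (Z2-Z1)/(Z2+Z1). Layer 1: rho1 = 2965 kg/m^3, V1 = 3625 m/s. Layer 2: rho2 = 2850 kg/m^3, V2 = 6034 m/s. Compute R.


Z1 = 2965 * 3625 = 10748125
Z2 = 2850 * 6034 = 17196900
R = (17196900 - 10748125) / (17196900 + 10748125) = 6448775 / 27945025 = 0.2308

0.2308


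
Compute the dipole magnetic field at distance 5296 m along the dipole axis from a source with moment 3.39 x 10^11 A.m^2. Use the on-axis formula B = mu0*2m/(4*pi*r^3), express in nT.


m = 3.39 x 10^11 = 339000000000 A.m^2
2m = 678000000000 A.m^2
r^3 = 5296^3 = 148540174336
B = (4pi*10^-7) * 678000000000 / (4*pi * 148540174336) * 1e9
= 851999.927654 / 1866610881827.7 * 1e9
= 456.4422 nT

456.4422


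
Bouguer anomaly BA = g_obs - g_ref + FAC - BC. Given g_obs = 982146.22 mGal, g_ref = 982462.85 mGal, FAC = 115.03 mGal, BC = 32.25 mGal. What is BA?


BA = g_obs - g_ref + FAC - BC
= 982146.22 - 982462.85 + 115.03 - 32.25
= -233.85 mGal

-233.85


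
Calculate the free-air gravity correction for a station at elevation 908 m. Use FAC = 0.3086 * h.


FAC = 0.3086 * h
= 0.3086 * 908
= 280.2088 mGal

280.2088


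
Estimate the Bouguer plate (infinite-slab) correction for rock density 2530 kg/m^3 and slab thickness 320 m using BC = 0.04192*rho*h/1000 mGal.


BC = 0.04192 * rho * h / 1000
= 0.04192 * 2530 * 320 / 1000
= 33.9384 mGal

33.9384


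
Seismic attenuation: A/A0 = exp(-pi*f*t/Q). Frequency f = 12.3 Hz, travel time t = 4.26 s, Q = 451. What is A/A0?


pi*f*t/Q = pi*12.3*4.26/451 = 0.364996
A/A0 = exp(-0.364996) = 0.694199

0.694199


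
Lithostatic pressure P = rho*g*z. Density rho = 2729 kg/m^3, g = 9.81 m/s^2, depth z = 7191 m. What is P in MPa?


P = rho * g * z / 1e6
= 2729 * 9.81 * 7191 / 1e6
= 192513784.59 / 1e6
= 192.5138 MPa

192.5138


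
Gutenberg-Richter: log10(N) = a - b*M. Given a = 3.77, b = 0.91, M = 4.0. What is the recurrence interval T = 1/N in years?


log10(N) = 3.77 - 0.91*4.0 = 0.13
N = 10^0.13 = 1.348963
T = 1/N = 1/1.348963 = 0.7413 years

0.7413


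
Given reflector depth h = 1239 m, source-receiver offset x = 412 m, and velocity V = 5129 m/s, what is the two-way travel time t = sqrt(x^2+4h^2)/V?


x^2 + 4h^2 = 412^2 + 4*1239^2 = 169744 + 6140484 = 6310228
sqrt(6310228) = 2512.0167
t = 2512.0167 / 5129 = 0.4898 s

0.4898


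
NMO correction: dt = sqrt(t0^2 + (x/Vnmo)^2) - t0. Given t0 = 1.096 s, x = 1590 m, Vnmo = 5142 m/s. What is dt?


x/Vnmo = 1590/5142 = 0.309218
(x/Vnmo)^2 = 0.095616
t0^2 = 1.201216
sqrt(1.201216 + 0.095616) = 1.138785
dt = 1.138785 - 1.096 = 0.042785

0.042785


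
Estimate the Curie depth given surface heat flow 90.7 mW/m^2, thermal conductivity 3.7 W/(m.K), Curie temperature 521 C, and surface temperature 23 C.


T_Curie - T_surf = 521 - 23 = 498 C
Convert q to W/m^2: 90.7 mW/m^2 = 0.0907 W/m^2
d = 498 * 3.7 / 0.0907 = 20315.33 m

20315.33


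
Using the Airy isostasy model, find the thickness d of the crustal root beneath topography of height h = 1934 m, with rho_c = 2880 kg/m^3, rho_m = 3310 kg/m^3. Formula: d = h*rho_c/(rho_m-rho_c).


rho_m - rho_c = 3310 - 2880 = 430
d = 1934 * 2880 / 430
= 5569920 / 430
= 12953.3 m

12953.3


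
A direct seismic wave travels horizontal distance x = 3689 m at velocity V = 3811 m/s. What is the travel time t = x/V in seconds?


t = x / V
= 3689 / 3811
= 0.968 s

0.968


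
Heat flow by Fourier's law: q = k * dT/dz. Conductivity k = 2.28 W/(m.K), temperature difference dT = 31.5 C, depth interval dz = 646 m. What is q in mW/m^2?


q = k * dT / dz * 1000
= 2.28 * 31.5 / 646 * 1000
= 0.111176 * 1000
= 111.1765 mW/m^2

111.1765


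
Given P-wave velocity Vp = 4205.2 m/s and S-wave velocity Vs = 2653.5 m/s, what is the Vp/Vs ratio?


Vp/Vs = 4205.2 / 2653.5
= 1.5848

1.5848


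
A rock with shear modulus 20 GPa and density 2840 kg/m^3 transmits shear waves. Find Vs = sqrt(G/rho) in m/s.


Convert G to Pa: G = 20e9 Pa
Compute G/rho = 20e9 / 2840 = 7042253.5211
Vs = sqrt(7042253.5211) = 2653.72 m/s

2653.72


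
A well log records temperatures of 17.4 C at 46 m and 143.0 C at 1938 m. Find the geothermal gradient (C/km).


dT = 143.0 - 17.4 = 125.6 C
dz = 1938 - 46 = 1892 m
gradient = dT/dz * 1000 = 125.6/1892 * 1000 = 66.3848 C/km

66.3848


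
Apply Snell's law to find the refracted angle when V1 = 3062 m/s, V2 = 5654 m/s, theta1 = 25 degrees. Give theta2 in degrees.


sin(theta1) = sin(25 deg) = 0.422618
sin(theta2) = V2/V1 * sin(theta1) = 5654/3062 * 0.422618 = 0.780367
theta2 = arcsin(0.780367) = 51.2942 degrees

51.2942


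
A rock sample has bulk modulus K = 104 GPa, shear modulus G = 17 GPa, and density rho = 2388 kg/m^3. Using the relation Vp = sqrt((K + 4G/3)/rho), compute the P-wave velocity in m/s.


First compute the effective modulus:
K + 4G/3 = 104e9 + 4*17e9/3 = 126666666666.67 Pa
Then divide by density:
126666666666.67 / 2388 = 53042992.7415 Pa/(kg/m^3)
Take the square root:
Vp = sqrt(53042992.7415) = 7283.06 m/s

7283.06


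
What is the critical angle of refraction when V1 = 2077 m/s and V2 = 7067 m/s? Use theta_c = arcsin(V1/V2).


V1/V2 = 2077/7067 = 0.293901
theta_c = arcsin(0.293901) = 17.0917 degrees

17.0917


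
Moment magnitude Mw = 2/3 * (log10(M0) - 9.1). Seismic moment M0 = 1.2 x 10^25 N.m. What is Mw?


log10(M0) = log10(1.2 x 10^25) = 25.0792
Mw = 2/3 * (25.0792 - 9.1)
= 2/3 * 15.9792
= 10.65

10.65


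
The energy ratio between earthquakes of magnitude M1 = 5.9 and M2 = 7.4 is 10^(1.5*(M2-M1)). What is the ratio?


M2 - M1 = 7.4 - 5.9 = 1.5
1.5 * 1.5 = 2.25
ratio = 10^2.25 = 177.83

177.83


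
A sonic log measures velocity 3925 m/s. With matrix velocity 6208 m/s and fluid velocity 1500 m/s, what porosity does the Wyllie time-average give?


1/V - 1/Vm = 1/3925 - 1/6208 = 9.369e-05
1/Vf - 1/Vm = 1/1500 - 1/6208 = 0.00050558
phi = 9.369e-05 / 0.00050558 = 0.1853

0.1853


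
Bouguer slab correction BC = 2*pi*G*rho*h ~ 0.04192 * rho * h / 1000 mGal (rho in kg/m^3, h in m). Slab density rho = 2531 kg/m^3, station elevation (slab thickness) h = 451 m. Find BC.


BC = 0.04192 * rho * h / 1000
= 0.04192 * 2531 * 451 / 1000
= 47.8509 mGal

47.8509


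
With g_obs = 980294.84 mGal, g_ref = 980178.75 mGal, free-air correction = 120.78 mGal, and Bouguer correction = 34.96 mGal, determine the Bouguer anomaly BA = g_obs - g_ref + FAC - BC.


BA = g_obs - g_ref + FAC - BC
= 980294.84 - 980178.75 + 120.78 - 34.96
= 201.91 mGal

201.91


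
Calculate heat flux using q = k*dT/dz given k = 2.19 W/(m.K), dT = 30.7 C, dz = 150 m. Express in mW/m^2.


q = k * dT / dz * 1000
= 2.19 * 30.7 / 150 * 1000
= 0.44822 * 1000
= 448.22 mW/m^2

448.22


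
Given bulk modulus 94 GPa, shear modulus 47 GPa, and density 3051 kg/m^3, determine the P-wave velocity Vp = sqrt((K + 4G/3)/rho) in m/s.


First compute the effective modulus:
K + 4G/3 = 94e9 + 4*47e9/3 = 156666666666.67 Pa
Then divide by density:
156666666666.67 / 3051 = 51349284.3876 Pa/(kg/m^3)
Take the square root:
Vp = sqrt(51349284.3876) = 7165.84 m/s

7165.84


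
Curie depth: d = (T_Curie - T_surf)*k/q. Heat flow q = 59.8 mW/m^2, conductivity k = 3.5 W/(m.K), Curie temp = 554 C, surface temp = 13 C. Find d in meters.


T_Curie - T_surf = 554 - 13 = 541 C
Convert q to W/m^2: 59.8 mW/m^2 = 0.0598 W/m^2
d = 541 * 3.5 / 0.0598 = 31663.88 m

31663.88


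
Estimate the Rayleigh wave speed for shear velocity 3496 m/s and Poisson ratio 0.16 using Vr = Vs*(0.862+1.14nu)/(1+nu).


Numerator factor = 0.862 + 1.14*0.16 = 1.0444
Denominator = 1 + 0.16 = 1.16
Vr = 3496 * 1.0444 / 1.16 = 3147.61 m/s

3147.61


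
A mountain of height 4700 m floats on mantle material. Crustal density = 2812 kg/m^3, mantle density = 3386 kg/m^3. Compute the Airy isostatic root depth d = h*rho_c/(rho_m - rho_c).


rho_m - rho_c = 3386 - 2812 = 574
d = 4700 * 2812 / 574
= 13216400 / 574
= 23025.09 m

23025.09


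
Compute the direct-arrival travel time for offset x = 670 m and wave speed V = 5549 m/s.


t = x / V
= 670 / 5549
= 0.1207 s

0.1207


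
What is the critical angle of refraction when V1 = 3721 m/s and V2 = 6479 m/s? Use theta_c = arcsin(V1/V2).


V1/V2 = 3721/6479 = 0.574317
theta_c = arcsin(0.574317) = 35.0518 degrees

35.0518


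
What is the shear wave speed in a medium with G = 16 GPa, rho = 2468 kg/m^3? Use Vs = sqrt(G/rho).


Convert G to Pa: G = 16e9 Pa
Compute G/rho = 16e9 / 2468 = 6482982.1718
Vs = sqrt(6482982.1718) = 2546.17 m/s

2546.17


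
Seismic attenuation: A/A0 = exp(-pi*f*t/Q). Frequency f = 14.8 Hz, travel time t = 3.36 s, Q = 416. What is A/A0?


pi*f*t/Q = pi*14.8*3.36/416 = 0.375541
A/A0 = exp(-0.375541) = 0.686917

0.686917


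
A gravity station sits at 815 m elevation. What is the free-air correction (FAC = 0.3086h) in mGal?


FAC = 0.3086 * h
= 0.3086 * 815
= 251.509 mGal

251.509


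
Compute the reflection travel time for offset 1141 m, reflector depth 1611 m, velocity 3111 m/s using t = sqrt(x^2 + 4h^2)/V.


x^2 + 4h^2 = 1141^2 + 4*1611^2 = 1301881 + 10381284 = 11683165
sqrt(11683165) = 3418.0645
t = 3418.0645 / 3111 = 1.0987 s

1.0987


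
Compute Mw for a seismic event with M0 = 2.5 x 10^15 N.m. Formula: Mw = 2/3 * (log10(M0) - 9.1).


log10(M0) = log10(2.5 x 10^15) = 15.3979
Mw = 2/3 * (15.3979 - 9.1)
= 2/3 * 6.2979
= 4.2

4.2


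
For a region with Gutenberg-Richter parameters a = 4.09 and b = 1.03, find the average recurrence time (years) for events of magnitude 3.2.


log10(N) = 4.09 - 1.03*3.2 = 0.794
N = 10^0.794 = 6.223003
T = 1/N = 1/6.223003 = 0.1607 years

0.1607


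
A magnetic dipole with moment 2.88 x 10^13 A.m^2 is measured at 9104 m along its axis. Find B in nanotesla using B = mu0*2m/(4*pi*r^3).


m = 2.88 x 10^13 = 28800000000000 A.m^2
2m = 57600000000000 A.m^2
r^3 = 9104^3 = 754565156864
B = (4pi*10^-7) * 57600000000000 / (4*pi * 754565156864) * 1e9
= 72382294.738709 / 9482145413835.09 * 1e9
= 7633.5356 nT

7633.5356


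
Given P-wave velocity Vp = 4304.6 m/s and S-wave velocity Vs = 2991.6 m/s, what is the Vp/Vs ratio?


Vp/Vs = 4304.6 / 2991.6
= 1.4389

1.4389


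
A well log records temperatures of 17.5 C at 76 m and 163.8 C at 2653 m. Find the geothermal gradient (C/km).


dT = 163.8 - 17.5 = 146.3 C
dz = 2653 - 76 = 2577 m
gradient = dT/dz * 1000 = 146.3/2577 * 1000 = 56.7714 C/km

56.7714


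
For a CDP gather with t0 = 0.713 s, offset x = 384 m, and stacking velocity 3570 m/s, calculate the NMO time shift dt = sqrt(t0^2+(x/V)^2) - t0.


x/Vnmo = 384/3570 = 0.107563
(x/Vnmo)^2 = 0.01157
t0^2 = 0.508369
sqrt(0.508369 + 0.01157) = 0.721068
dt = 0.721068 - 0.713 = 0.008068

0.008068


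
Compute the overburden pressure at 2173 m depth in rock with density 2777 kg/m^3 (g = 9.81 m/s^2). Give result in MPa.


P = rho * g * z / 1e6
= 2777 * 9.81 * 2173 / 1e6
= 59197670.01 / 1e6
= 59.1977 MPa

59.1977


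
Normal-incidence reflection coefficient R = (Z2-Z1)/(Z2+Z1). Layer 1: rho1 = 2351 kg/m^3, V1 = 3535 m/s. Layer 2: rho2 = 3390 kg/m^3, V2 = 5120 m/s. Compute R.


Z1 = 2351 * 3535 = 8310785
Z2 = 3390 * 5120 = 17356800
R = (17356800 - 8310785) / (17356800 + 8310785) = 9046015 / 25667585 = 0.3524

0.3524


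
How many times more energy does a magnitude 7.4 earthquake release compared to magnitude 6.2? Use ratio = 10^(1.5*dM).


M2 - M1 = 7.4 - 6.2 = 1.2
1.5 * 1.2 = 1.8
ratio = 10^1.8 = 63.1

63.1


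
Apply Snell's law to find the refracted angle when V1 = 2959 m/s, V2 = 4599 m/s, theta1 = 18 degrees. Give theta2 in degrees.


sin(theta1) = sin(18 deg) = 0.309017
sin(theta2) = V2/V1 * sin(theta1) = 4599/2959 * 0.309017 = 0.480287
theta2 = arcsin(0.480287) = 28.7041 degrees

28.7041


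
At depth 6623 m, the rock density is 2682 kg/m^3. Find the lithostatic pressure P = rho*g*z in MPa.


P = rho * g * z / 1e6
= 2682 * 9.81 * 6623 / 1e6
= 174253911.66 / 1e6
= 174.2539 MPa

174.2539


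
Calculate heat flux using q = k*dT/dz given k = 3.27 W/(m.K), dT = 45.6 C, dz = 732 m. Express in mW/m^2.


q = k * dT / dz * 1000
= 3.27 * 45.6 / 732 * 1000
= 0.203705 * 1000
= 203.7049 mW/m^2

203.7049


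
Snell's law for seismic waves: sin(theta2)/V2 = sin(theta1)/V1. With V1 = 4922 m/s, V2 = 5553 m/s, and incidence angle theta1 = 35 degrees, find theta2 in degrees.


sin(theta1) = sin(35 deg) = 0.573576
sin(theta2) = V2/V1 * sin(theta1) = 5553/4922 * 0.573576 = 0.647109
theta2 = arcsin(0.647109) = 40.324 degrees

40.324


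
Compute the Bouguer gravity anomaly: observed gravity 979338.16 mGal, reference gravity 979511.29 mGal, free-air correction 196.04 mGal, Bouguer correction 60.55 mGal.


BA = g_obs - g_ref + FAC - BC
= 979338.16 - 979511.29 + 196.04 - 60.55
= -37.64 mGal

-37.64


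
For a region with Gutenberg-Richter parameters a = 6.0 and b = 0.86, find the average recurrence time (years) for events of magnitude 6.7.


log10(N) = 6.0 - 0.86*6.7 = 0.238
N = 10^0.238 = 1.729816
T = 1/N = 1/1.729816 = 0.5781 years

0.5781


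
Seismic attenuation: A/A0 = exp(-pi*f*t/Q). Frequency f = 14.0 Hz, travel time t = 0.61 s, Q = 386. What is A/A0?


pi*f*t/Q = pi*14.0*0.61/386 = 0.069506
A/A0 = exp(-0.069506) = 0.932855

0.932855


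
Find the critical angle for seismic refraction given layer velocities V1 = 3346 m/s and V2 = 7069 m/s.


V1/V2 = 3346/7069 = 0.473334
theta_c = arcsin(0.473334) = 28.251 degrees

28.251


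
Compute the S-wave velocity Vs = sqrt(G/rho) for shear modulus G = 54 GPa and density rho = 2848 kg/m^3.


Convert G to Pa: G = 54e9 Pa
Compute G/rho = 54e9 / 2848 = 18960674.1573
Vs = sqrt(18960674.1573) = 4354.39 m/s

4354.39


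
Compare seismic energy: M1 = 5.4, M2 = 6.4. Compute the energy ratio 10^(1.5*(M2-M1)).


M2 - M1 = 6.4 - 5.4 = 1.0
1.5 * 1.0 = 1.5
ratio = 10^1.5 = 31.62

31.62


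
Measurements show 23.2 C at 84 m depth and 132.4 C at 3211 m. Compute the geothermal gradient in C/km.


dT = 132.4 - 23.2 = 109.2 C
dz = 3211 - 84 = 3127 m
gradient = dT/dz * 1000 = 109.2/3127 * 1000 = 34.9217 C/km

34.9217


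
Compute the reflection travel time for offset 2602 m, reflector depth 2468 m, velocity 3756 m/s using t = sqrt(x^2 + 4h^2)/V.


x^2 + 4h^2 = 2602^2 + 4*2468^2 = 6770404 + 24364096 = 31134500
sqrt(31134500) = 5579.8297
t = 5579.8297 / 3756 = 1.4856 s

1.4856


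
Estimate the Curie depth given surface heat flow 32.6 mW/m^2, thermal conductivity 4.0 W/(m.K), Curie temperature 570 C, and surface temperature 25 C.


T_Curie - T_surf = 570 - 25 = 545 C
Convert q to W/m^2: 32.6 mW/m^2 = 0.0326 W/m^2
d = 545 * 4.0 / 0.0326 = 66871.17 m

66871.17


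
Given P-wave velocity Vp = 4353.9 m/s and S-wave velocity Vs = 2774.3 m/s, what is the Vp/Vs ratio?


Vp/Vs = 4353.9 / 2774.3
= 1.5694

1.5694


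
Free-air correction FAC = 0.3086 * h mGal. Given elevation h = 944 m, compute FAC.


FAC = 0.3086 * h
= 0.3086 * 944
= 291.3184 mGal

291.3184


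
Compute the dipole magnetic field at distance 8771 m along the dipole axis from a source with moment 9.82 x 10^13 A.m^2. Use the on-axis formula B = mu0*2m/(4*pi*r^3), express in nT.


m = 9.82 x 10^13 = 98200000000000 A.m^2
2m = 196400000000000 A.m^2
r^3 = 8771^3 = 674756898011
B = (4pi*10^-7) * 196400000000000 / (4*pi * 674756898011) * 1e9
= 246803518.866014 / 8479245255001.58 * 1e9
= 29106.7791 nT

29106.7791


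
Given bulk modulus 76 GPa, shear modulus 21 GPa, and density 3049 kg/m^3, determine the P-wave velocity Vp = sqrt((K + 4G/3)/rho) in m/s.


First compute the effective modulus:
K + 4G/3 = 76e9 + 4*21e9/3 = 104000000000.0 Pa
Then divide by density:
104000000000.0 / 3049 = 34109544.1128 Pa/(kg/m^3)
Take the square root:
Vp = sqrt(34109544.1128) = 5840.34 m/s

5840.34


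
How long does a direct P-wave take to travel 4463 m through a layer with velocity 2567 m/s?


t = x / V
= 4463 / 2567
= 1.7386 s

1.7386


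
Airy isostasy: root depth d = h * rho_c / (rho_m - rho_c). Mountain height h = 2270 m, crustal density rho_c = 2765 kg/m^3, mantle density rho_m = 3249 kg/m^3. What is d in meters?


rho_m - rho_c = 3249 - 2765 = 484
d = 2270 * 2765 / 484
= 6276550 / 484
= 12968.08 m

12968.08


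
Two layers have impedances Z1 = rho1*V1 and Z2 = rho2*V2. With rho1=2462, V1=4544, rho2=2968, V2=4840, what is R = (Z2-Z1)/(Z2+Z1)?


Z1 = 2462 * 4544 = 11187328
Z2 = 2968 * 4840 = 14365120
R = (14365120 - 11187328) / (14365120 + 11187328) = 3177792 / 25552448 = 0.1244

0.1244


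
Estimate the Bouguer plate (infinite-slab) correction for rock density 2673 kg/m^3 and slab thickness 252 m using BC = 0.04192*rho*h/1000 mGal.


BC = 0.04192 * rho * h / 1000
= 0.04192 * 2673 * 252 / 1000
= 28.2371 mGal

28.2371


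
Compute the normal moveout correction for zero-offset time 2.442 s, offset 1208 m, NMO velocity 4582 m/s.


x/Vnmo = 1208/4582 = 0.26364
(x/Vnmo)^2 = 0.069506
t0^2 = 5.963364
sqrt(5.963364 + 0.069506) = 2.45619
dt = 2.45619 - 2.442 = 0.01419

0.01419


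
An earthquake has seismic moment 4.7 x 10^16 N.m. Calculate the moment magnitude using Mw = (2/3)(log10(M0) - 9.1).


log10(M0) = log10(4.7 x 10^16) = 16.6721
Mw = 2/3 * (16.6721 - 9.1)
= 2/3 * 7.5721
= 5.05

5.05


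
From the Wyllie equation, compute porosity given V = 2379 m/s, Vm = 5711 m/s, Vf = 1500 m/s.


1/V - 1/Vm = 1/2379 - 1/5711 = 0.00024524
1/Vf - 1/Vm = 1/1500 - 1/5711 = 0.00049157
phi = 0.00024524 / 0.00049157 = 0.4989

0.4989


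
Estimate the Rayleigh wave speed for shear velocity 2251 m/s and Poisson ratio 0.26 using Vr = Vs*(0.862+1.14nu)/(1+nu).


Numerator factor = 0.862 + 1.14*0.26 = 1.1584
Denominator = 1 + 0.26 = 1.26
Vr = 2251 * 1.1584 / 1.26 = 2069.49 m/s

2069.49


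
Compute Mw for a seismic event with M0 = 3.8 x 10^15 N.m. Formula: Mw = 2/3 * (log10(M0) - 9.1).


log10(M0) = log10(3.8 x 10^15) = 15.5798
Mw = 2/3 * (15.5798 - 9.1)
= 2/3 * 6.4798
= 4.32

4.32


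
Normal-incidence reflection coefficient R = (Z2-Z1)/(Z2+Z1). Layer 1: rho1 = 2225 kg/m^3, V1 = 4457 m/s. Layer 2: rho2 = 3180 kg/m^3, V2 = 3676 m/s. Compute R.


Z1 = 2225 * 4457 = 9916825
Z2 = 3180 * 3676 = 11689680
R = (11689680 - 9916825) / (11689680 + 9916825) = 1772855 / 21606505 = 0.0821

0.0821


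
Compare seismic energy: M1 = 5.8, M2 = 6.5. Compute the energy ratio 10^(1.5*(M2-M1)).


M2 - M1 = 6.5 - 5.8 = 0.7
1.5 * 0.7 = 1.05
ratio = 10^1.05 = 11.22

11.22


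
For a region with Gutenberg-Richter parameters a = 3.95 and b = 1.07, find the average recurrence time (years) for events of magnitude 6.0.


log10(N) = 3.95 - 1.07*6.0 = -2.47
N = 10^-2.47 = 0.003388
T = 1/N = 1/0.003388 = 295.1209 years

295.1209


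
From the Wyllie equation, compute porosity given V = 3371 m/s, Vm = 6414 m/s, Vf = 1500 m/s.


1/V - 1/Vm = 1/3371 - 1/6414 = 0.00014074
1/Vf - 1/Vm = 1/1500 - 1/6414 = 0.00051076
phi = 0.00014074 / 0.00051076 = 0.2755

0.2755


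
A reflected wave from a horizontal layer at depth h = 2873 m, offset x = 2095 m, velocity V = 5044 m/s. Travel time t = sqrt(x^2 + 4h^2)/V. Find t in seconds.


x^2 + 4h^2 = 2095^2 + 4*2873^2 = 4389025 + 33016516 = 37405541
sqrt(37405541) = 6116.0069
t = 6116.0069 / 5044 = 1.2125 s

1.2125


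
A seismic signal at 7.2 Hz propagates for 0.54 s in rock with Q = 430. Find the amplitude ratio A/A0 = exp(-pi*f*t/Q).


pi*f*t/Q = pi*7.2*0.54/430 = 0.028406
A/A0 = exp(-0.028406) = 0.971994

0.971994


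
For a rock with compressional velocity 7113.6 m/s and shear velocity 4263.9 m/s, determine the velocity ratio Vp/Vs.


Vp/Vs = 7113.6 / 4263.9
= 1.6683

1.6683


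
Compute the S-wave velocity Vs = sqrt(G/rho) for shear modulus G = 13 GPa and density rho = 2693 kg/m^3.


Convert G to Pa: G = 13e9 Pa
Compute G/rho = 13e9 / 2693 = 4827330.1151
Vs = sqrt(4827330.1151) = 2197.12 m/s

2197.12


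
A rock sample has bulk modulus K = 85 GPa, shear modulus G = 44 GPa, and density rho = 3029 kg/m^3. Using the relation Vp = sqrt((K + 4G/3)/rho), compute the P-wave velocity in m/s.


First compute the effective modulus:
K + 4G/3 = 85e9 + 4*44e9/3 = 143666666666.67 Pa
Then divide by density:
143666666666.67 / 3029 = 47430395.0699 Pa/(kg/m^3)
Take the square root:
Vp = sqrt(47430395.0699) = 6886.97 m/s

6886.97


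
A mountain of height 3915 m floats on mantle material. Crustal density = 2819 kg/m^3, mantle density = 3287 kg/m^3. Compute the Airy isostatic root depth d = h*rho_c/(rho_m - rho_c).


rho_m - rho_c = 3287 - 2819 = 468
d = 3915 * 2819 / 468
= 11036385 / 468
= 23582.02 m

23582.02


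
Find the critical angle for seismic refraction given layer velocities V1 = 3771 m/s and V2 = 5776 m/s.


V1/V2 = 3771/5776 = 0.652874
theta_c = arcsin(0.652874) = 40.7586 degrees

40.7586


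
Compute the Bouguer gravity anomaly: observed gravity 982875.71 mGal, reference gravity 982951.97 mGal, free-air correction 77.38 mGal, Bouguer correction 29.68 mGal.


BA = g_obs - g_ref + FAC - BC
= 982875.71 - 982951.97 + 77.38 - 29.68
= -28.56 mGal

-28.56


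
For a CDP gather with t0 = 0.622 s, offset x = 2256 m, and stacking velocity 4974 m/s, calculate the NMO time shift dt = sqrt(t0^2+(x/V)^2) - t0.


x/Vnmo = 2256/4974 = 0.453559
(x/Vnmo)^2 = 0.205715
t0^2 = 0.386884
sqrt(0.386884 + 0.205715) = 0.769805
dt = 0.769805 - 0.622 = 0.147805

0.147805


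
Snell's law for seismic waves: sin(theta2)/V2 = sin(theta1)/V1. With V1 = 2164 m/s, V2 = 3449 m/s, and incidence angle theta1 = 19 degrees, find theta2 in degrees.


sin(theta1) = sin(19 deg) = 0.325568
sin(theta2) = V2/V1 * sin(theta1) = 3449/2164 * 0.325568 = 0.518893
theta2 = arcsin(0.518893) = 31.258 degrees

31.258


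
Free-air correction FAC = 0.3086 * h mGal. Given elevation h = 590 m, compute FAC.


FAC = 0.3086 * h
= 0.3086 * 590
= 182.074 mGal

182.074


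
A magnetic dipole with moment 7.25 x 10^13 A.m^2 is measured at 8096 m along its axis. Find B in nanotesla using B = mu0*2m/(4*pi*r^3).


m = 7.25 x 10^13 = 72500000000000 A.m^2
2m = 145000000000000 A.m^2
r^3 = 8096^3 = 530654068736
B = (4pi*10^-7) * 145000000000000 / (4*pi * 530654068736) * 1e9
= 182212373.908208 / 6668395695754.2 * 1e9
= 27324.7693 nT

27324.7693


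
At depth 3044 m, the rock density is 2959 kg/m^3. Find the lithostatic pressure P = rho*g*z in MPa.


P = rho * g * z / 1e6
= 2959 * 9.81 * 3044 / 1e6
= 88360592.76 / 1e6
= 88.3606 MPa

88.3606


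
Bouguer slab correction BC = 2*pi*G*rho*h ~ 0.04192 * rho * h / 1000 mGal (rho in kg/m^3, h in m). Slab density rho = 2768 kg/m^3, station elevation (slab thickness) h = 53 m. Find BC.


BC = 0.04192 * rho * h / 1000
= 0.04192 * 2768 * 53 / 1000
= 6.1498 mGal

6.1498


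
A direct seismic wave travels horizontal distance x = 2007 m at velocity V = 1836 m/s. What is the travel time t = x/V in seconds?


t = x / V
= 2007 / 1836
= 1.0931 s

1.0931


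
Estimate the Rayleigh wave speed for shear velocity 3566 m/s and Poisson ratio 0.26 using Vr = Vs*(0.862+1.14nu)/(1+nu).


Numerator factor = 0.862 + 1.14*0.26 = 1.1584
Denominator = 1 + 0.26 = 1.26
Vr = 3566 * 1.1584 / 1.26 = 3278.46 m/s

3278.46


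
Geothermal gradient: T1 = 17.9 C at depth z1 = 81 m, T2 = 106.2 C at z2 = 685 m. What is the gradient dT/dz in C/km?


dT = 106.2 - 17.9 = 88.3 C
dz = 685 - 81 = 604 m
gradient = dT/dz * 1000 = 88.3/604 * 1000 = 146.1921 C/km

146.1921


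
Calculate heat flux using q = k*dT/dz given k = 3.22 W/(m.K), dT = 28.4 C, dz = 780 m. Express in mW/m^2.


q = k * dT / dz * 1000
= 3.22 * 28.4 / 780 * 1000
= 0.117241 * 1000
= 117.241 mW/m^2

117.241


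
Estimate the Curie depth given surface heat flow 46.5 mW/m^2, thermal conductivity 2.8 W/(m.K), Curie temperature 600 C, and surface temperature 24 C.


T_Curie - T_surf = 600 - 24 = 576 C
Convert q to W/m^2: 46.5 mW/m^2 = 0.0465 W/m^2
d = 576 * 2.8 / 0.0465 = 34683.87 m

34683.87


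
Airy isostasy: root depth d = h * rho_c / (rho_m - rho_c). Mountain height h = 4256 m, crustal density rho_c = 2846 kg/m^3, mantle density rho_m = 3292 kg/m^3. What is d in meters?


rho_m - rho_c = 3292 - 2846 = 446
d = 4256 * 2846 / 446
= 12112576 / 446
= 27158.24 m

27158.24


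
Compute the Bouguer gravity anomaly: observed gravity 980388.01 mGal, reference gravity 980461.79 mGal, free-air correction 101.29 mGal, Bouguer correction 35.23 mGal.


BA = g_obs - g_ref + FAC - BC
= 980388.01 - 980461.79 + 101.29 - 35.23
= -7.72 mGal

-7.72


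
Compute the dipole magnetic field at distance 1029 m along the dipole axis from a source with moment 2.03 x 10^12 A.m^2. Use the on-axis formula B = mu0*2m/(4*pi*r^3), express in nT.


m = 2.03 x 10^12 = 2030000000000 A.m^2
2m = 4060000000000 A.m^2
r^3 = 1029^3 = 1089547389
B = (4pi*10^-7) * 4060000000000 / (4*pi * 1089547389) * 1e9
= 5101946.46943 / 13691656292.08 * 1e9
= 372631.7956 nT

372631.7956


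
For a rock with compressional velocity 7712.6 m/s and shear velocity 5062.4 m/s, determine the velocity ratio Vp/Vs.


Vp/Vs = 7712.6 / 5062.4
= 1.5235

1.5235


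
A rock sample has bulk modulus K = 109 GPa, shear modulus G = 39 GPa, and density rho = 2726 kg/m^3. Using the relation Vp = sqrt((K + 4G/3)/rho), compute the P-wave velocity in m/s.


First compute the effective modulus:
K + 4G/3 = 109e9 + 4*39e9/3 = 161000000000.0 Pa
Then divide by density:
161000000000.0 / 2726 = 59060895.0844 Pa/(kg/m^3)
Take the square root:
Vp = sqrt(59060895.0844) = 7685.11 m/s

7685.11


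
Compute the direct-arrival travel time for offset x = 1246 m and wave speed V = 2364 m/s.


t = x / V
= 1246 / 2364
= 0.5271 s

0.5271


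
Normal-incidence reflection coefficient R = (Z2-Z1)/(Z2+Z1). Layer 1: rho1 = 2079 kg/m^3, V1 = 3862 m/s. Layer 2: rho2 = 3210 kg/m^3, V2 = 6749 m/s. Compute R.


Z1 = 2079 * 3862 = 8029098
Z2 = 3210 * 6749 = 21664290
R = (21664290 - 8029098) / (21664290 + 8029098) = 13635192 / 29693388 = 0.4592

0.4592


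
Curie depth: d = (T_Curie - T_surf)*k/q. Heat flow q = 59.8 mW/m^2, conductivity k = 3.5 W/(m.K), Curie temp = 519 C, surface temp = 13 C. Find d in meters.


T_Curie - T_surf = 519 - 13 = 506 C
Convert q to W/m^2: 59.8 mW/m^2 = 0.0598 W/m^2
d = 506 * 3.5 / 0.0598 = 29615.38 m

29615.38


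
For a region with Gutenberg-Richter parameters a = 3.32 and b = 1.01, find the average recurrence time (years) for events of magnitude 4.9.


log10(N) = 3.32 - 1.01*4.9 = -1.629
N = 10^-1.629 = 0.023496
T = 1/N = 1/0.023496 = 42.5598 years

42.5598


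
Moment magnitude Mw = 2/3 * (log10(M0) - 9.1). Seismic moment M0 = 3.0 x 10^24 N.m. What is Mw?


log10(M0) = log10(3.0 x 10^24) = 24.4771
Mw = 2/3 * (24.4771 - 9.1)
= 2/3 * 15.3771
= 10.25

10.25


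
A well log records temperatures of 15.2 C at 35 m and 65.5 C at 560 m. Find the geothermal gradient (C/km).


dT = 65.5 - 15.2 = 50.3 C
dz = 560 - 35 = 525 m
gradient = dT/dz * 1000 = 50.3/525 * 1000 = 95.8095 C/km

95.8095


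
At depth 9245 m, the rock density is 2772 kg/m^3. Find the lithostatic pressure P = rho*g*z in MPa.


P = rho * g * z / 1e6
= 2772 * 9.81 * 9245 / 1e6
= 251402243.4 / 1e6
= 251.4022 MPa

251.4022


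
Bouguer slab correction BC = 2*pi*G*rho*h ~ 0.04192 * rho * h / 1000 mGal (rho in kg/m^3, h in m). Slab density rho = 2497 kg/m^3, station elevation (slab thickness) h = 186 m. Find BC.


BC = 0.04192 * rho * h / 1000
= 0.04192 * 2497 * 186 / 1000
= 19.4694 mGal

19.4694


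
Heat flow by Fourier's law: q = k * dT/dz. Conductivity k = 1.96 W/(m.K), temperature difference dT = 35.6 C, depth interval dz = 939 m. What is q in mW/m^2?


q = k * dT / dz * 1000
= 1.96 * 35.6 / 939 * 1000
= 0.074309 * 1000
= 74.3088 mW/m^2

74.3088


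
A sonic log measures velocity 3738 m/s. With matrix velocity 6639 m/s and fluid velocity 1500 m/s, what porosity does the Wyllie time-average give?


1/V - 1/Vm = 1/3738 - 1/6639 = 0.0001169
1/Vf - 1/Vm = 1/1500 - 1/6639 = 0.00051604
phi = 0.0001169 / 0.00051604 = 0.2265

0.2265


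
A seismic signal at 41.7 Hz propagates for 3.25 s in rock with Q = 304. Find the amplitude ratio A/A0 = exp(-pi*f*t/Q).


pi*f*t/Q = pi*41.7*3.25/304 = 1.400541
A/A0 = exp(-1.400541) = 0.246464

0.246464


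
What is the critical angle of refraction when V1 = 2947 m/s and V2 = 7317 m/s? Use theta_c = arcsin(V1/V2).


V1/V2 = 2947/7317 = 0.402761
theta_c = arcsin(0.402761) = 23.7509 degrees

23.7509


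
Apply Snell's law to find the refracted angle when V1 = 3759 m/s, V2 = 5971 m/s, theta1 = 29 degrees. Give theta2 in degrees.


sin(theta1) = sin(29 deg) = 0.48481
sin(theta2) = V2/V1 * sin(theta1) = 5971/3759 * 0.48481 = 0.770098
theta2 = arcsin(0.770098) = 50.3627 degrees

50.3627


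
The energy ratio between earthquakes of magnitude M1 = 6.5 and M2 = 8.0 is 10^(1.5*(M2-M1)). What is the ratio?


M2 - M1 = 8.0 - 6.5 = 1.5
1.5 * 1.5 = 2.25
ratio = 10^2.25 = 177.83

177.83


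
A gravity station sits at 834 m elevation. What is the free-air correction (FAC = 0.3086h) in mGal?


FAC = 0.3086 * h
= 0.3086 * 834
= 257.3724 mGal

257.3724


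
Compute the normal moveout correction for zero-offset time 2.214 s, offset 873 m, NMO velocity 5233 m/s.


x/Vnmo = 873/5233 = 0.166826
(x/Vnmo)^2 = 0.027831
t0^2 = 4.901796
sqrt(4.901796 + 0.027831) = 2.220276
dt = 2.220276 - 2.214 = 0.006276

0.006276


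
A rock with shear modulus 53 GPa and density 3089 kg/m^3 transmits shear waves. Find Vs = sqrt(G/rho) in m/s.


Convert G to Pa: G = 53e9 Pa
Compute G/rho = 53e9 / 3089 = 17157656.1994
Vs = sqrt(17157656.1994) = 4142.18 m/s

4142.18


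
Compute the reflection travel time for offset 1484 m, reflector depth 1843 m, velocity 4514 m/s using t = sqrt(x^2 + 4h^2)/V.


x^2 + 4h^2 = 1484^2 + 4*1843^2 = 2202256 + 13586596 = 15788852
sqrt(15788852) = 3973.5188
t = 3973.5188 / 4514 = 0.8803 s

0.8803


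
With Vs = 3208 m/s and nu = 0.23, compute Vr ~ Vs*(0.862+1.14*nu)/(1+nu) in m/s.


Numerator factor = 0.862 + 1.14*0.23 = 1.1242
Denominator = 1 + 0.23 = 1.23
Vr = 3208 * 1.1242 / 1.23 = 2932.06 m/s

2932.06


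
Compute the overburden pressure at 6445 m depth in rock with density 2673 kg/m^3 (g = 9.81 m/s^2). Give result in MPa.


P = rho * g * z / 1e6
= 2673 * 9.81 * 6445 / 1e6
= 169001627.85 / 1e6
= 169.0016 MPa

169.0016


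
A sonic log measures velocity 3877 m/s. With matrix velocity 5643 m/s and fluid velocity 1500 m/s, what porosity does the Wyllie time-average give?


1/V - 1/Vm = 1/3877 - 1/5643 = 8.072e-05
1/Vf - 1/Vm = 1/1500 - 1/5643 = 0.00048946
phi = 8.072e-05 / 0.00048946 = 0.1649

0.1649


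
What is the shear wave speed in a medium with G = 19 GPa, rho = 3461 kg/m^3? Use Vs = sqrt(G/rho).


Convert G to Pa: G = 19e9 Pa
Compute G/rho = 19e9 / 3461 = 5489742.8489
Vs = sqrt(5489742.8489) = 2343.02 m/s

2343.02


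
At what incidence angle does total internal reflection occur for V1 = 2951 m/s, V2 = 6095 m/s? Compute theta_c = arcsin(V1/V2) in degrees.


V1/V2 = 2951/6095 = 0.484167
theta_c = arcsin(0.484167) = 28.9579 degrees

28.9579


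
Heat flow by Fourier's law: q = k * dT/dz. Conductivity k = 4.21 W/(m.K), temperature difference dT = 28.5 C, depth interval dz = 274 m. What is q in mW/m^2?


q = k * dT / dz * 1000
= 4.21 * 28.5 / 274 * 1000
= 0.437901 * 1000
= 437.9015 mW/m^2

437.9015


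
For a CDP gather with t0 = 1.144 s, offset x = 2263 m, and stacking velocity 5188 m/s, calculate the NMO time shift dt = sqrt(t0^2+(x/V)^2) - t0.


x/Vnmo = 2263/5188 = 0.436199
(x/Vnmo)^2 = 0.190269
t0^2 = 1.308736
sqrt(1.308736 + 0.190269) = 1.224339
dt = 1.224339 - 1.144 = 0.080339

0.080339


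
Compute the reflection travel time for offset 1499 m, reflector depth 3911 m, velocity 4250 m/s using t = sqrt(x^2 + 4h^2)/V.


x^2 + 4h^2 = 1499^2 + 4*3911^2 = 2247001 + 61183684 = 63430685
sqrt(63430685) = 7964.3383
t = 7964.3383 / 4250 = 1.874 s

1.874


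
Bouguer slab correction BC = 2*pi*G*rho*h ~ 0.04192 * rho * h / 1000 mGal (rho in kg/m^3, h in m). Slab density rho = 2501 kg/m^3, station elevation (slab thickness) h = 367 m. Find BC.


BC = 0.04192 * rho * h / 1000
= 0.04192 * 2501 * 367 / 1000
= 38.477 mGal

38.477


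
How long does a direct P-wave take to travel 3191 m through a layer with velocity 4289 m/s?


t = x / V
= 3191 / 4289
= 0.744 s

0.744


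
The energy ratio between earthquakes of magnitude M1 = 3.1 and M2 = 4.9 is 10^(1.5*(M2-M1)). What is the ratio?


M2 - M1 = 4.9 - 3.1 = 1.8
1.5 * 1.8 = 2.7
ratio = 10^2.7 = 501.19

501.19


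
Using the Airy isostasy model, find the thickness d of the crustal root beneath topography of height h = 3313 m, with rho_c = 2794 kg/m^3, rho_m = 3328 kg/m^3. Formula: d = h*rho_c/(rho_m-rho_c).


rho_m - rho_c = 3328 - 2794 = 534
d = 3313 * 2794 / 534
= 9256522 / 534
= 17334.31 m

17334.31


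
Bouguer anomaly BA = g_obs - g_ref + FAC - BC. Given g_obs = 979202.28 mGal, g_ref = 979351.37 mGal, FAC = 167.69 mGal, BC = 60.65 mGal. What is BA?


BA = g_obs - g_ref + FAC - BC
= 979202.28 - 979351.37 + 167.69 - 60.65
= -42.05 mGal

-42.05


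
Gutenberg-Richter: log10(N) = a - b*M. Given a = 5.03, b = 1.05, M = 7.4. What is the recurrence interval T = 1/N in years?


log10(N) = 5.03 - 1.05*7.4 = -2.74
N = 10^-2.74 = 0.00182
T = 1/N = 1/0.00182 = 549.5409 years

549.5409


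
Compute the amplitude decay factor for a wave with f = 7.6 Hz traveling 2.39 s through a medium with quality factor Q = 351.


pi*f*t/Q = pi*7.6*2.39/351 = 0.162575
A/A0 = exp(-0.162575) = 0.849952

0.849952


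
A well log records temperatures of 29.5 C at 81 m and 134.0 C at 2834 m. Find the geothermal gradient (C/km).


dT = 134.0 - 29.5 = 104.5 C
dz = 2834 - 81 = 2753 m
gradient = dT/dz * 1000 = 104.5/2753 * 1000 = 37.9586 C/km

37.9586


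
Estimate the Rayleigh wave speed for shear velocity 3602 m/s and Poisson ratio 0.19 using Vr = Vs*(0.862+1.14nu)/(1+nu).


Numerator factor = 0.862 + 1.14*0.19 = 1.0786
Denominator = 1 + 0.19 = 1.19
Vr = 3602 * 1.0786 / 1.19 = 3264.8 m/s

3264.8


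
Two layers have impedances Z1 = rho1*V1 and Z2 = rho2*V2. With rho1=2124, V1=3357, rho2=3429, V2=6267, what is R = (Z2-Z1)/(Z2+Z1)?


Z1 = 2124 * 3357 = 7130268
Z2 = 3429 * 6267 = 21489543
R = (21489543 - 7130268) / (21489543 + 7130268) = 14359275 / 28619811 = 0.5017

0.5017


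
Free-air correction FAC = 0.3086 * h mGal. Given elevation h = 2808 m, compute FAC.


FAC = 0.3086 * h
= 0.3086 * 2808
= 866.5488 mGal

866.5488


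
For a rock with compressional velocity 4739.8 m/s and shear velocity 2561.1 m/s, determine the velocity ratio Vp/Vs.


Vp/Vs = 4739.8 / 2561.1
= 1.8507

1.8507


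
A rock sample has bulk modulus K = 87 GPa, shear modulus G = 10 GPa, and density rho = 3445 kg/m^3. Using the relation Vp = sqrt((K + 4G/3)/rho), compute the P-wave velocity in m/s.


First compute the effective modulus:
K + 4G/3 = 87e9 + 4*10e9/3 = 100333333333.33 Pa
Then divide by density:
100333333333.33 / 3445 = 29124334.7847 Pa/(kg/m^3)
Take the square root:
Vp = sqrt(29124334.7847) = 5396.7 m/s

5396.7


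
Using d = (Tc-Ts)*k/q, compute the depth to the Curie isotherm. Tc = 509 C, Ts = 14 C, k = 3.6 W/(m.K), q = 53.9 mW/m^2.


T_Curie - T_surf = 509 - 14 = 495 C
Convert q to W/m^2: 53.9 mW/m^2 = 0.0539 W/m^2
d = 495 * 3.6 / 0.0539 = 33061.22 m

33061.22


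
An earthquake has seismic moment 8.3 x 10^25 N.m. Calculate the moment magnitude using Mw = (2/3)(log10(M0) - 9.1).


log10(M0) = log10(8.3 x 10^25) = 25.9191
Mw = 2/3 * (25.9191 - 9.1)
= 2/3 * 16.8191
= 11.21

11.21


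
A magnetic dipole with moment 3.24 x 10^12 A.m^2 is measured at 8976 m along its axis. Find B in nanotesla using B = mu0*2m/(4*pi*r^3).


m = 3.24 x 10^12 = 3240000000000 A.m^2
2m = 6480000000000 A.m^2
r^3 = 8976^3 = 723183538176
B = (4pi*10^-7) * 6480000000000 / (4*pi * 723183538176) * 1e9
= 8143008.158105 / 9087792362923.18 * 1e9
= 896.0381 nT

896.0381


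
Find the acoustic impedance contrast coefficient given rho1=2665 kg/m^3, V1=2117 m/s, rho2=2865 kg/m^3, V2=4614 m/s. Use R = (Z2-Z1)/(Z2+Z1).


Z1 = 2665 * 2117 = 5641805
Z2 = 2865 * 4614 = 13219110
R = (13219110 - 5641805) / (13219110 + 5641805) = 7577305 / 18860915 = 0.4017

0.4017


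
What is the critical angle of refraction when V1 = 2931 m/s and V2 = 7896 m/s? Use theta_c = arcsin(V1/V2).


V1/V2 = 2931/7896 = 0.371201
theta_c = arcsin(0.371201) = 21.7897 degrees

21.7897


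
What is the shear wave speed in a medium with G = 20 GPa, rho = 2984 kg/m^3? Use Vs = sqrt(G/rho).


Convert G to Pa: G = 20e9 Pa
Compute G/rho = 20e9 / 2984 = 6702412.8686
Vs = sqrt(6702412.8686) = 2588.9 m/s

2588.9


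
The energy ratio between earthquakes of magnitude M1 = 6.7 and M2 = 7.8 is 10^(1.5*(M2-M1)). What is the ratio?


M2 - M1 = 7.8 - 6.7 = 1.1
1.5 * 1.1 = 1.65
ratio = 10^1.65 = 44.67

44.67


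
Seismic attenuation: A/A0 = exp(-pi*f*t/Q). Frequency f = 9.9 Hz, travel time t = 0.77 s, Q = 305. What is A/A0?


pi*f*t/Q = pi*9.9*0.77/305 = 0.078519
A/A0 = exp(-0.078519) = 0.924484

0.924484


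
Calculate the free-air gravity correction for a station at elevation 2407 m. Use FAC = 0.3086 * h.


FAC = 0.3086 * h
= 0.3086 * 2407
= 742.8002 mGal

742.8002


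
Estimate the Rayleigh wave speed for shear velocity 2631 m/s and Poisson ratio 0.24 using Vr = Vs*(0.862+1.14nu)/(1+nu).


Numerator factor = 0.862 + 1.14*0.24 = 1.1356
Denominator = 1 + 0.24 = 1.24
Vr = 2631 * 1.1356 / 1.24 = 2409.49 m/s

2409.49


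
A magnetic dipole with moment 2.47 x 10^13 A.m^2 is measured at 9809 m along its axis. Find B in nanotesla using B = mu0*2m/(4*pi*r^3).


m = 2.47 x 10^13 = 24700000000000 A.m^2
2m = 49400000000000 A.m^2
r^3 = 9809^3 = 943787462129
B = (4pi*10^-7) * 49400000000000 / (4*pi * 943787462129) * 1e9
= 62077870.834934 / 11859983030298.49 * 1e9
= 5234.2293 nT

5234.2293


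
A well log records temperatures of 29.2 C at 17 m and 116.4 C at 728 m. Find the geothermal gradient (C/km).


dT = 116.4 - 29.2 = 87.2 C
dz = 728 - 17 = 711 m
gradient = dT/dz * 1000 = 87.2/711 * 1000 = 122.6442 C/km

122.6442


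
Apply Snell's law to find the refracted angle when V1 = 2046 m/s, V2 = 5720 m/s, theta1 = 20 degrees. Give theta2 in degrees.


sin(theta1) = sin(20 deg) = 0.34202
sin(theta2) = V2/V1 * sin(theta1) = 5720/2046 * 0.34202 = 0.956185
theta2 = arcsin(0.956185) = 72.9766 degrees

72.9766


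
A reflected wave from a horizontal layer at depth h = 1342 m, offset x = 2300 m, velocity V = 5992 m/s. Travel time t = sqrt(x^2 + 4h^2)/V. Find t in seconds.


x^2 + 4h^2 = 2300^2 + 4*1342^2 = 5290000 + 7203856 = 12493856
sqrt(12493856) = 3534.6649
t = 3534.6649 / 5992 = 0.5899 s

0.5899


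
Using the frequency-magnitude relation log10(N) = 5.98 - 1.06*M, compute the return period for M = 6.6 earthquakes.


log10(N) = 5.98 - 1.06*6.6 = -1.016
N = 10^-1.016 = 0.096383
T = 1/N = 1/0.096383 = 10.3753 years

10.3753


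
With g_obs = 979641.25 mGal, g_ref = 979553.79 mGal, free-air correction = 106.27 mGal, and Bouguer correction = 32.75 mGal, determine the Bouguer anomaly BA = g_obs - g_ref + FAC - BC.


BA = g_obs - g_ref + FAC - BC
= 979641.25 - 979553.79 + 106.27 - 32.75
= 160.98 mGal

160.98


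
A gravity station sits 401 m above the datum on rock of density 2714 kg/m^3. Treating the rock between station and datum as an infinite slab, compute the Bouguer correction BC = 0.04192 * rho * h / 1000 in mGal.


BC = 0.04192 * rho * h / 1000
= 0.04192 * 2714 * 401 / 1000
= 45.6221 mGal

45.6221
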